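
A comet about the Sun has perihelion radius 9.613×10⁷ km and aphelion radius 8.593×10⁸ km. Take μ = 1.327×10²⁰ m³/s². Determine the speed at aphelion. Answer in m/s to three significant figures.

Semi-major axis a = (r_p + r_a)/2 = 4.7772×10⁸ km = 4.777×10¹¹ m.
Vis-viva: v² = μ(2/r − 1/a) = 1.327×10²⁰ × (2.327×10⁻¹² − 2.093×10⁻¹²) = 3.108×10⁷ m²/s².
v = 5575 m/s.

v ≈ 5570 m/s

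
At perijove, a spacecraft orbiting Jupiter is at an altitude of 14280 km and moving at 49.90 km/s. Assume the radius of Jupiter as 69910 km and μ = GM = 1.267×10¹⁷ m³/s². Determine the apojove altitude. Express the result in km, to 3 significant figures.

apojove altitude ≈ 3.33×10⁵ km

r_p = 69910 + 14280 = 84190 km = 8.419×10⁷ m.
Specific energy ε = v²/2 − μ/r = -2.599×10⁸ J/kg, so a = −μ/(2ε) = 2.437×10⁸ m.
The apsides satisfy r_p + r_a = 2a, so the apojove radius is 2a − r_p = 4.033×10⁸ m = 4.0326×10⁵ km.
Apojove altitude = 4.0326×10⁵ − 69910 = 3.3335×10⁵ km.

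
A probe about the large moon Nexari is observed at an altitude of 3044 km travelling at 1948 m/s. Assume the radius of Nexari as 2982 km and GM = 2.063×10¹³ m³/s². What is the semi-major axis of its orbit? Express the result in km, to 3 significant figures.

r = 2982 + 3044 = 6026.0 km = 6.026×10⁶ m.
Specific orbital energy ε = v²/2 − μ/r = (1948)²/2 − 2.063×10¹³/6.026×10⁶ = -1.526×10⁶ J/kg.
Since ε = −μ/(2a), a = −μ/(2ε) = 6.759×10⁶ m = 6758.9 km.

a ≈ 6760 km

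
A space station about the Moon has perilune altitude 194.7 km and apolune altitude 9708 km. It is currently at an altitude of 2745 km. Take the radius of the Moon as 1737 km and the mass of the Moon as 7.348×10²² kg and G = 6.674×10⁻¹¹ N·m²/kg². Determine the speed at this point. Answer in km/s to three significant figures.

v ≈ 1.21 km/s

μ = GM = 6.674×10⁻¹¹ × 7.348×10²² = 4.904×10¹² m³/s².
r_p = 1737 + 194.7 = 1931.7 km = 1.9317×10⁶ m.
r_a = 1737 + 9708 = 11445 km = 1.1445×10⁷ m.
r = 1737 + 2745 = 4482.0 km = 4.482×10⁶ m.
Semi-major axis a = (r_p + r_a)/2 = 6688.4 km = 6.688×10⁶ m.
Vis-viva: v² = μ(2/r − 1/a) = 4.904×10¹² × (4.462×10⁻⁷ − 1.495×10⁻⁷) = 1.455×10⁶ m²/s².
v = 1206 m/s = 1.206 km/s.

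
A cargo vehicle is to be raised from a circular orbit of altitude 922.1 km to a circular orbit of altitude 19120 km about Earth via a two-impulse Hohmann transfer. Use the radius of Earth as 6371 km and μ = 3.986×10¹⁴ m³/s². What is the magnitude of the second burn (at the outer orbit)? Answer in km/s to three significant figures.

r₁ = 6371 + 922.1 = 7293.1 km = 7.2931×10⁶ m.
r₂ = 6371 + 19120 = 25491 km = 2.5491×10⁷ m.
Transfer ellipse a_t = (r₁ + r₂)/2 = 1.639×10⁷ m.
At r₁: circular v_c1 = √(μ/r₁) = 7393 m/s; transfer-perigee v_p = √[μ(2/r₁ − 1/a_t)] = 9219 m/s.
At r₂: circular v_c2 = √(μ/r₂) = 3954 m/s; transfer-apogee v_a = √[μ(2/r₂ − 1/a_t)] = 2638 m/s.
Δv₂ = v_c2 − v_a = 1317 m/s.
= 1.317 km/s.

Δv ≈ 1.32 km/s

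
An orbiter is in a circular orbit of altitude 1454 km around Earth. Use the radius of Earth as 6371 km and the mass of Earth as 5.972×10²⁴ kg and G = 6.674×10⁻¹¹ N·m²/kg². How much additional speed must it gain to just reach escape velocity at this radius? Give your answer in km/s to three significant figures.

μ = GM = 6.674×10⁻¹¹ × 5.972×10²⁴ = 3.986×10¹⁴ m³/s².
r = 6371 + 1454 = 7825.0 km = 7.8250×10⁶ m.
Circular speed v_c = √(μ/r) = 7137 m/s.
Escape speed v_esc = √(2μ/r) = √2 × v_c = 10090 m/s.
Δv = v_esc − v_c = 2956 m/s = 2.956 km/s.

Δv ≈ 2.96 km/s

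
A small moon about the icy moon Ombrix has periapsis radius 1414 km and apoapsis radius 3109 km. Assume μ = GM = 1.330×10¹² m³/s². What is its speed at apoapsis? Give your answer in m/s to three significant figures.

Semi-major axis a = (r_p + r_a)/2 = 2261.5 km = 2.262×10⁶ m.
Vis-viva: v² = μ(2/r − 1/a) = 1.330×10¹² × (6.433×10⁻⁷ − 4.422×10⁻⁷) = 2.675×10⁵ m²/s².
v = 517.2 m/s.

v ≈ 517 m/s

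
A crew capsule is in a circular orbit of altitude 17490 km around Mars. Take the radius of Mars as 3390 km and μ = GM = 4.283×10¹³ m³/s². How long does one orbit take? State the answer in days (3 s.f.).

T ≈ 1.06 days

r = 3390 + 17490 = 20880 km = 2.0880×10⁷ m.
Kepler's third law: T = 2π√(r³/μ) = 2π√((2.088×10⁷)³ / 4.283×10¹³).
r³/μ = 2.125×10⁸ s², so T = 2π × 1.458×10⁴ = 9.160×10⁴ s.
Converting: 9.160×10⁴ s ÷ 86400 = 1.060 days.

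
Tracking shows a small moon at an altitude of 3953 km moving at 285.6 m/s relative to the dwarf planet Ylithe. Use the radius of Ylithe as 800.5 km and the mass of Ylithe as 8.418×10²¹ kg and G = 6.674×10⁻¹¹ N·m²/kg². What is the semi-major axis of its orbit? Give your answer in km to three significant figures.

a ≈ 3630 km

μ = GM = 6.674×10⁻¹¹ × 8.418×10²¹ = 5.618×10¹¹ m³/s².
r = 800.5 + 3953 = 4753.5 km = 4.754×10⁶ m.
Vis-viva rearranged: 1/a = 2/r − v²/μ = 4.207×10⁻⁷ − 1.452×10⁻⁷ = 2.756×10⁻⁷ m⁻¹.
a = 3.629×10⁶ m = 3629.0 km.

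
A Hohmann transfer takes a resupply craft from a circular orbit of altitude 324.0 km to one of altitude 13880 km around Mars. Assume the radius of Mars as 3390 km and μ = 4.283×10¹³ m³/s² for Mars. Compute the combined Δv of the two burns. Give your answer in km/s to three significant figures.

r₁ = 3390 + 324.0 = 3714.0 km = 3.7140×10⁶ m.
r₂ = 3390 + 13880 = 17270 km = 1.7270×10⁷ m.
Transfer ellipse a_t = (r₁ + r₂)/2 = 1.049×10⁷ m.
At r₁: circular v_c1 = √(μ/r₁) = 3396 m/s; transfer-periapsis v_p = √[μ(2/r₁ − 1/a_t)] = 4357 m/s.
Δv₁ = v_p − v_c1 = 960.9 m/s.
At r₂: circular v_c2 = √(μ/r₂) = 1575 m/s; transfer-apoapsis v_a = √[μ(2/r₂ − 1/a_t)] = 937.0 m/s.
Δv₂ = v_c2 − v_a = 637.9 m/s.
Total Δv = Δv₁ + Δv₂ = 1599 m/s = 1.599 km/s.

Δv_total ≈ 1.60 km/s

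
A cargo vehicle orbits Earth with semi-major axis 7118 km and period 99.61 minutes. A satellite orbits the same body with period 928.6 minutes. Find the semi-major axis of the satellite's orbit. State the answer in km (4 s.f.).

a₂ ≈ 31530 km

Kepler's third law: a³ ∝ T², so a₂ = a₁ (T₂/T₁)^(2/3).
T₂/T₁ = 9.322, (T₂/T₁)^(2/3) = 4.429.
a₂ = 7118 × 4.429 = 31530 km.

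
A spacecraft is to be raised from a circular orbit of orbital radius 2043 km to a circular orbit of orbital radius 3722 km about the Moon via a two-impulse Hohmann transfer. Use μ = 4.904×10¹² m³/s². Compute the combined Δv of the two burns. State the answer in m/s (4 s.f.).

r₁ = 2043 km = 2.043×10⁶ m.
r₂ = 3722 km = 3.722×10⁶ m.
Transfer ellipse a_t = (r₁ + r₂)/2 = 2.882×10⁶ m.
At r₁: circular v_c1 = √(μ/r₁) = 1549 m/s; transfer-perilune v_p = √[μ(2/r₁ − 1/a_t)] = 1761 m/s.
Δv₁ = v_p − v_c1 = 211.2 m/s.
At r₂: circular v_c2 = √(μ/r₂) = 1148 m/s; transfer-apolune v_a = √[μ(2/r₂ − 1/a_t)] = 966.4 m/s.
Δv₂ = v_c2 − v_a = 181.5 m/s.
Total Δv = Δv₁ + Δv₂ = 392.7 m/s.

Δv_total ≈ 392.7 m/s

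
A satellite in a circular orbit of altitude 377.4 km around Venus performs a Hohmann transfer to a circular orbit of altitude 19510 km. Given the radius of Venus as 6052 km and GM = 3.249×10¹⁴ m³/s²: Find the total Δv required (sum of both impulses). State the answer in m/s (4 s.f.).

Δv_total ≈ 3183 m/s

r₁ = 6052 + 377.4 = 6429.4 km = 6.4294×10⁶ m.
r₂ = 6052 + 19510 = 25562 km = 2.5562×10⁷ m.
Transfer ellipse a_t = (r₁ + r₂)/2 = 1.600×10⁷ m.
At r₁: circular v_c1 = √(μ/r₁) = 7109 m/s; transfer-periapsis v_p = √[μ(2/r₁ − 1/a_t)] = 8986 m/s.
Δv₁ = v_p − v_c1 = 1878 m/s.
At r₂: circular v_c2 = √(μ/r₂) = 3565 m/s; transfer-apoapsis v_a = √[μ(2/r₂ − 1/a_t)] = 2260 m/s.
Δv₂ = v_c2 − v_a = 1305 m/s.
Total Δv = Δv₁ + Δv₂ = 3183 m/s.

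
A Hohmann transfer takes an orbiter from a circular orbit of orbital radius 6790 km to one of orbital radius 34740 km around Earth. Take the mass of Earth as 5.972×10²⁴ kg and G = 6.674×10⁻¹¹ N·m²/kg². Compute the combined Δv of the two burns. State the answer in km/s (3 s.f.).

Δv_total ≈ 3.70 km/s

μ = GM = 6.674×10⁻¹¹ × 5.972×10²⁴ = 3.986×10¹⁴ m³/s².
r₁ = 6790 km = 6.790×10⁶ m.
r₂ = 34740 km = 3.474×10⁷ m.
Transfer ellipse a_t = (r₁ + r₂)/2 = 2.076×10⁷ m.
At r₁: circular v_c1 = √(μ/r₁) = 7662 m/s; transfer-perigee v_p = √[μ(2/r₁ − 1/a_t)] = 9910 m/s.
Δv₁ = v_p − v_c1 = 2248 m/s.
At r₂: circular v_c2 = √(μ/r₂) = 3387 m/s; transfer-apogee v_a = √[μ(2/r₂ − 1/a_t)] = 1937 m/s.
Δv₂ = v_c2 − v_a = 1450 m/s.
Total Δv = Δv₁ + Δv₂ = 3699 m/s = 3.699 km/s.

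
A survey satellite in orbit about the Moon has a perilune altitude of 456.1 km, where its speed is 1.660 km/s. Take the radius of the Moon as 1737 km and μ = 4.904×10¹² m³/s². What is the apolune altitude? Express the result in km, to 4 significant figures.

apolune altitude ≈ 1783 km

r_p = 1737 + 456.1 = 2193.1 km = 2.193×10⁶ m.
Specific energy ε = v²/2 − μ/r = -8.583×10⁵ J/kg, so a = −μ/(2ε) = 2.857×10⁶ m.
The apsides satisfy r_p + r_a = 2a, so the apolune radius is 2a − r_p = 3.520×10⁶ m = 3520.5 km.
Apolune altitude = 3520.5 − 1737 = 1783.5 km.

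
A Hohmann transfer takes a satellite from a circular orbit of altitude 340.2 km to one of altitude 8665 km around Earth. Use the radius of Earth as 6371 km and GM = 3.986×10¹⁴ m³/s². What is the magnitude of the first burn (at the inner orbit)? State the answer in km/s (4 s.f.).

Δv ≈ 1.356 km/s

r₁ = 6371 + 340.2 = 6711.2 km = 6.7112×10⁶ m.
r₂ = 6371 + 8665 = 15036 km = 1.5036×10⁷ m.
Transfer ellipse a_t = (r₁ + r₂)/2 = 1.087×10⁷ m.
At r₁: circular v_c1 = √(μ/r₁) = 7707 m/s; transfer-perigee v_p = √[μ(2/r₁ − 1/a_t)] = 9063 m/s.
Δv₁ = v_p − v_c1 = 1356 m/s.
= 1.356 km/s.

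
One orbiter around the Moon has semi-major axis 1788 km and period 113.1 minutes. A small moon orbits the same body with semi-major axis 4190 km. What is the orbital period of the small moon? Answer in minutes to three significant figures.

Kepler's third law: T² ∝ a³, so T₂ = T₁ (a₂/a₁)^(3/2).
a₂/a₁ = 2.343, (a₂/a₁)^(3/2) = 3.587.
T₂ = 113.1 × 3.587 = 405.7 minutes.

T₂ ≈ 406 minutes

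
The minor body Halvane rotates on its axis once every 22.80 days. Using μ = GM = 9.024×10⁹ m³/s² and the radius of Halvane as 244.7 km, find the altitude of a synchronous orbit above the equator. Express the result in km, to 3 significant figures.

h_sync ≈ 9360 km

T = 22.80 days = 1.970×10⁶ s.
A synchronous orbit has period T, so by Kepler's third law a = (μT²/4π²)^(1/3).
μT²/4π² = 9.024×10⁹ × (1.970×10⁶)² / 39.48 = 8.870×10²⁰ m³.
a = 9.608×10⁶ m = 9608.3 km.
Altitude h = a − R = 9608.3 − 244.7 = 9363.6 km.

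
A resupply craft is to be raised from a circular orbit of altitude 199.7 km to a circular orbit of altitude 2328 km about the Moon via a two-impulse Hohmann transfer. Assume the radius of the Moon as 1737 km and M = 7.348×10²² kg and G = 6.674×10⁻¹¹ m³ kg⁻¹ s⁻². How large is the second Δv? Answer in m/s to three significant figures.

Δv ≈ 216 m/s

μ = GM = 6.674×10⁻¹¹ × 7.348×10²² = 4.904×10¹² m³/s².
r₁ = 1737 + 199.7 = 1936.7 km = 1.9367×10⁶ m.
r₂ = 1737 + 2328 = 4065.0 km = 4.0650×10⁶ m.
Transfer ellipse a_t = (r₁ + r₂)/2 = 3.001×10⁶ m.
At r₁: circular v_c1 = √(μ/r₁) = 1591 m/s; transfer-perilune v_p = √[μ(2/r₁ − 1/a_t)] = 1852 m/s.
At r₂: circular v_c2 = √(μ/r₂) = 1098 m/s; transfer-apolune v_a = √[μ(2/r₂ − 1/a_t)] = 882.4 m/s.
Δv₂ = v_c2 − v_a = 216.0 m/s.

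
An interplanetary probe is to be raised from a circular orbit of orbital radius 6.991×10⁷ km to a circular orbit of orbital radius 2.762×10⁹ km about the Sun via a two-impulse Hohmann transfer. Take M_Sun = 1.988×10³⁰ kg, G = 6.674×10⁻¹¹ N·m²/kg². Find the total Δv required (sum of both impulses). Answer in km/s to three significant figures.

μ = GM = 6.674×10⁻¹¹ × 1.988×10³⁰ = 1.327×10²⁰ m³/s².
r₁ = 6.991×10⁷ km = 6.991×10¹⁰ m.
r₂ = 2.762×10⁹ km = 2.762×10¹² m.
Transfer ellipse a_t = (r₁ + r₂)/2 = 1.416×10¹² m.
At r₁: circular v_c1 = √(μ/r₁) = 43560 m/s; transfer-perihelion v_p = √[μ(2/r₁ − 1/a_t)] = 60840 m/s.
Δv₁ = v_p − v_c1 = 17280 m/s.
At r₂: circular v_c2 = √(μ/r₂) = 6931 m/s; transfer-aphelion v_a = √[μ(2/r₂ − 1/a_t)] = 1540 m/s.
Δv₂ = v_c2 − v_a = 5391 m/s.
Total Δv = Δv₁ + Δv₂ = 22670 m/s = 22.67 km/s.

Δv_total ≈ 22.7 km/s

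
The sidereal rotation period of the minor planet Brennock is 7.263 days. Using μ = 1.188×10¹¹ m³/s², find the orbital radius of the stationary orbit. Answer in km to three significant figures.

T = 7.263 days = 6.275×10⁵ s.
A synchronous orbit has period T, so by Kepler's third law a = (μT²/4π²)^(1/3).
μT²/4π² = 1.188×10¹¹ × (6.275×10⁵)² / 39.48 = 1.185×10²¹ m³.
a = 1.058×10⁷ m = 10582 km.

r_sync ≈ 10600 km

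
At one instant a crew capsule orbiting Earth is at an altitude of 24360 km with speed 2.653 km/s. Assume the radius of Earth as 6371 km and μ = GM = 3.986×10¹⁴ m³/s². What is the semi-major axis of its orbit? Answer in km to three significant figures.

a ≈ 21100 km

r = 6371 + 24360 = 30731 km = 3.073×10⁷ m.
Specific orbital energy ε = v²/2 − μ/r = (2653)²/2 − 3.986×10¹⁴/3.073×10⁷ = -9.451×10⁶ J/kg.
Since ε = −μ/(2a), a = −μ/(2ε) = 2.109×10⁷ m = 21087 km.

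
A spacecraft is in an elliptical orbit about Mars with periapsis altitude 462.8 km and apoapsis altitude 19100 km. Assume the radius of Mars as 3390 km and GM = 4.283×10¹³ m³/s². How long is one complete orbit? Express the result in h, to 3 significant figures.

T ≈ 12.7 h

r_p = 3390 + 462.8 = 3852.8 km = 3.8528×10⁶ m.
r_a = 3390 + 19100 = 22490 km = 2.2490×10⁷ m.
Semi-major axis a = (r_p + r_a)/2 = (3852.8 + 22490)/2 = 13171 km = 1.317×10⁷ m.
By Kepler's third law T = 2π√(a³/μ) = 2π × 7.304×10³ = 4.589×10⁴ s.
= 12.75 h.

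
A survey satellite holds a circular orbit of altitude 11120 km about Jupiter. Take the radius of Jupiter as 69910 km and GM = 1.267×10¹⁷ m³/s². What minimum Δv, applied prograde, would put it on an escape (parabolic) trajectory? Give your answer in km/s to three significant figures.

r = 69910 + 11120 = 81030 km = 8.1030×10⁷ m.
Circular speed v_c = √(μ/r) = 39540 m/s.
Escape speed v_esc = √(2μ/r) = √2 × v_c = 55920 m/s.
Δv = v_esc − v_c = 16380 m/s = 16.38 km/s.

Δv ≈ 16.4 km/s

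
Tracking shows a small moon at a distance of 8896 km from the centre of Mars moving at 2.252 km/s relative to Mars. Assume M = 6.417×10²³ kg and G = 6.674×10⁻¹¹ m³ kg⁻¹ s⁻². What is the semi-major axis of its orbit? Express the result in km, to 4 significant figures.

a ≈ 9398 km

μ = GM = 6.674×10⁻¹¹ × 6.417×10²³ = 4.283×10¹³ m³/s².
r = 8.896×10⁶ m.
Vis-viva rearranged: 1/a = 2/r − v²/μ = 2.248×10⁻⁷ − 1.184×10⁻⁷ = 1.064×10⁻⁷ m⁻¹.
a = 9.398×10⁶ m = 9398.3 km.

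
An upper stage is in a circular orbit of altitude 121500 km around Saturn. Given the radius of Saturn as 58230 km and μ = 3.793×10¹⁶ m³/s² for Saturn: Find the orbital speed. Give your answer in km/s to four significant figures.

v ≈ 14.53 km/s

r = 58230 + 121500 = 179730 km = 1.7973×10⁸ m.
For a circular orbit v = √(μ/r) = √(3.793×10¹⁶ / 1.797×10⁸) = √(2.110×10⁸) = 14530 m/s.
That is 14.53 km/s.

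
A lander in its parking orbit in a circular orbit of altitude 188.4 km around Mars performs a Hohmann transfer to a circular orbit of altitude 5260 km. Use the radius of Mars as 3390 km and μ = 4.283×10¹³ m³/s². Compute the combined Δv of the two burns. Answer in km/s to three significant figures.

Δv_total ≈ 1.18 km/s

r₁ = 3390 + 188.4 = 3578.4 km = 3.5784×10⁶ m.
r₂ = 3390 + 5260 = 8650.0 km = 8.6500×10⁶ m.
Transfer ellipse a_t = (r₁ + r₂)/2 = 6.114×10⁶ m.
At r₁: circular v_c1 = √(μ/r₁) = 3460 m/s; transfer-periapsis v_p = √[μ(2/r₁ − 1/a_t)] = 4115 m/s.
Δv₁ = v_p − v_c1 = 655.4 m/s.
At r₂: circular v_c2 = √(μ/r₂) = 2225 m/s; transfer-apoapsis v_a = √[μ(2/r₂ − 1/a_t)] = 1702 m/s.
Δv₂ = v_c2 − v_a = 522.9 m/s.
Total Δv = Δv₁ + Δv₂ = 1178 m/s = 1.178 km/s.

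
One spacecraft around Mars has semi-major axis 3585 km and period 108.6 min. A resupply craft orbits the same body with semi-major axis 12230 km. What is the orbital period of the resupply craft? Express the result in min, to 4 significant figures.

T₂ ≈ 684.3 min

Kepler's third law: T² ∝ a³, so T₂ = T₁ (a₂/a₁)^(3/2).
a₂/a₁ = 3.411, (a₂/a₁)^(3/2) = 6.301.
T₂ = 108.6 × 6.301 = 684.3 min.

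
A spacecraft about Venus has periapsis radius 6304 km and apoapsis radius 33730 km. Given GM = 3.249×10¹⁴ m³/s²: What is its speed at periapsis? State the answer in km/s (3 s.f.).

v ≈ 9.32 km/s

Semi-major axis a = (r_p + r_a)/2 = 20017 km = 2.002×10⁷ m.
Vis-viva: v² = μ(2/r − 1/a) = 3.249×10¹⁴ × (3.173×10⁻⁷ − 4.996×10⁻⁸) = 8.685×10⁷ m²/s².
v = 9319 m/s = 9.319 km/s.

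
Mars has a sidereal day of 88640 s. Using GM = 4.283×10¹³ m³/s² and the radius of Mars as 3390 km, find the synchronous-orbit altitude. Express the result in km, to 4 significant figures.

h_sync ≈ 17040 km

A synchronous orbit has period T, so by Kepler's third law a = (μT²/4π²)^(1/3).
μT²/4π² = 4.283×10¹³ × (8.864×10⁴)² / 39.48 = 8.524×10²¹ m³.
a = 2.043×10⁷ m = 20428 km.
Altitude h = a − R = 20428 − 3390 = 17038 km.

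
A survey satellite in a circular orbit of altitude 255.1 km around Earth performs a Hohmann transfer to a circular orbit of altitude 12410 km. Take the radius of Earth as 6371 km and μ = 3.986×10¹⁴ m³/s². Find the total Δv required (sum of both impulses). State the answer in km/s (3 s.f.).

r₁ = 6371 + 255.1 = 6626.1 km = 6.6261×10⁶ m.
r₂ = 6371 + 12410 = 18781 km = 1.8781×10⁷ m.
Transfer ellipse a_t = (r₁ + r₂)/2 = 1.270×10⁷ m.
At r₁: circular v_c1 = √(μ/r₁) = 7756 m/s; transfer-perigee v_p = √[μ(2/r₁ − 1/a_t)] = 9431 m/s.
Δv₁ = v_p − v_c1 = 1675 m/s.
At r₂: circular v_c2 = √(μ/r₂) = 4607 m/s; transfer-apogee v_a = √[μ(2/r₂ − 1/a_t)] = 3327 m/s.
Δv₂ = v_c2 − v_a = 1280 m/s.
Total Δv = Δv₁ + Δv₂ = 2954 m/s = 2.954 km/s.

Δv_total ≈ 2.95 km/s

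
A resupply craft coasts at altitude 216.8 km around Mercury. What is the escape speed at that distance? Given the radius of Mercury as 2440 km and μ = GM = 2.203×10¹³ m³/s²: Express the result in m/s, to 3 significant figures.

r = 2440 + 216.8 = 2656.8 km = 2.6568×10⁶ m.
Escape speed v_esc = √(2μ/r) = √(2 × 2.203×10¹³ / 2.657×10⁶) = √(1.658×10⁷) = 4072 m/s.

v_esc ≈ 4070 m/s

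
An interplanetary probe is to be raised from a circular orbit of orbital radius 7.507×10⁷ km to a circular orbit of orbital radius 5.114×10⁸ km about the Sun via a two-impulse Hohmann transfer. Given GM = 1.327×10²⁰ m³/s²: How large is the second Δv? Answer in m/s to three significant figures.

Δv ≈ 7960 m/s

r₁ = 7.507×10⁷ km = 7.507×10¹⁰ m.
r₂ = 5.114×10⁸ km = 5.114×10¹¹ m.
Transfer ellipse a_t = (r₁ + r₂)/2 = 2.932×10¹¹ m.
At r₁: circular v_c1 = √(μ/r₁) = 42040 m/s; transfer-perihelion v_p = √[μ(2/r₁ − 1/a_t)] = 55520 m/s.
At r₂: circular v_c2 = √(μ/r₂) = 16110 m/s; transfer-aphelion v_a = √[μ(2/r₂ − 1/a_t)] = 8150 m/s.
Δv₂ = v_c2 − v_a = 7958 m/s.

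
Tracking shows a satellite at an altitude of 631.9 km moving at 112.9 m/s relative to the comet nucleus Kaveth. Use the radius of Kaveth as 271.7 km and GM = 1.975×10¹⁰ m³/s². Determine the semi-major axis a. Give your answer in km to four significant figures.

a ≈ 637.8 km

r = 271.7 + 631.9 = 903.60 km = 9.036×10⁵ m.
Vis-viva rearranged: 1/a = 2/r − v²/μ = 2.213×10⁻⁶ − 6.454×10⁻⁷ = 1.568×10⁻⁶ m⁻¹.
a = 6.378×10⁵ m = 637.76 km.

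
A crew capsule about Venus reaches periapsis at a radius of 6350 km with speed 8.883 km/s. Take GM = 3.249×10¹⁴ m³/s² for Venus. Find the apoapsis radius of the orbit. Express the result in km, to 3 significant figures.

apoapsis radius ≈ 21400 km

r_p = 6.350×10⁶ m.
Specific energy ε = v²/2 − μ/r = -1.171×10⁷ J/kg, so a = −μ/(2ε) = 1.387×10⁷ m.
The apsides satisfy r_p + r_a = 2a, so the apoapsis radius is 2a − r_p = 2.139×10⁷ m = 21392 km.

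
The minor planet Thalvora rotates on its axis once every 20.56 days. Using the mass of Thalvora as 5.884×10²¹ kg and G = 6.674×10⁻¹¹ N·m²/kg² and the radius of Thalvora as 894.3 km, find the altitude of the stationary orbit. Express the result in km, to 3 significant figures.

h_sync ≈ 30700 km

μ = GM = 6.674×10⁻¹¹ × 5.884×10²¹ = 3.927×10¹¹ m³/s².
T = 20.56 days = 1.776×10⁶ s.
A synchronous orbit has period T, so by Kepler's third law a = (μT²/4π²)^(1/3).
μT²/4π² = 3.927×10¹¹ × (1.776×10⁶)² / 39.48 = 3.139×10²² m³.
a = 3.154×10⁷ m = 31545 km.
Altitude h = a − R = 31545 − 894.3 = 30650 km.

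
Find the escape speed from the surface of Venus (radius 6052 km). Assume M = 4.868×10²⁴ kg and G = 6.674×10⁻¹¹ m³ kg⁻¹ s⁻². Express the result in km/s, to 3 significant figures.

v_esc ≈ 10.4 km/s

μ = GM = 6.674×10⁻¹¹ × 4.868×10²⁴ = 3.249×10¹⁴ m³/s².
r = R = 6.052×10⁶ m.
Escape speed v_esc = √(2μ/r) = √(2 × 3.249×10¹⁴ / 6.052×10⁶) = √(1.074×10⁸) = 10360 m/s.
= 10.36 km/s.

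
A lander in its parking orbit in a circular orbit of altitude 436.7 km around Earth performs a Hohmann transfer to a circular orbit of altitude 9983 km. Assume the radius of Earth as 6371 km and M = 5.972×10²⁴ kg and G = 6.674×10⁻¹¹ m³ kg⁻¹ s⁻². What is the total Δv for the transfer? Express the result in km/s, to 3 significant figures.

Δv_total ≈ 2.59 km/s

μ = GM = 6.674×10⁻¹¹ × 5.972×10²⁴ = 3.986×10¹⁴ m³/s².
r₁ = 6371 + 436.7 = 6807.7 km = 6.8077×10⁶ m.
r₂ = 6371 + 9983 = 16354 km = 1.6354×10⁷ m.
Transfer ellipse a_t = (r₁ + r₂)/2 = 1.158×10⁷ m.
At r₁: circular v_c1 = √(μ/r₁) = 7652 m/s; transfer-perigee v_p = √[μ(2/r₁ − 1/a_t)] = 9093 m/s.
Δv₁ = v_p − v_c1 = 1441 m/s.
At r₂: circular v_c2 = √(μ/r₂) = 4937 m/s; transfer-apogee v_a = √[μ(2/r₂ − 1/a_t)] = 3785 m/s.
Δv₂ = v_c2 − v_a = 1152 m/s.
Total Δv = Δv₁ + Δv₂ = 2593 m/s = 2.593 km/s.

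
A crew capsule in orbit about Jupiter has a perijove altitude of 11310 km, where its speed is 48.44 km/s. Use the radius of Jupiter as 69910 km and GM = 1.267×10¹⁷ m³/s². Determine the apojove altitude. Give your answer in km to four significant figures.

apojove altitude ≈ 1.765×10⁵ km

r_p = 69910 + 11310 = 81220 km = 8.122×10⁷ m.
Specific energy ε = v²/2 − μ/r = -3.867×10⁸ J/kg, so a = −μ/(2ε) = 1.638×10⁸ m.
The apsides satisfy r_p + r_a = 2a, so the apojove radius is 2a − r_p = 2.464×10⁸ m = 2.4639×10⁵ km.
Apojove altitude = 2.4639×10⁵ − 69910 = 1.7648×10⁵ km.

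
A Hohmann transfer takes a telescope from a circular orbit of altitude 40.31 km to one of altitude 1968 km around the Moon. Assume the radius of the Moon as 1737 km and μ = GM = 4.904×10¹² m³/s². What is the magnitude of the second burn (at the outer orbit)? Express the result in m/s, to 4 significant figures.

Δv ≈ 224.1 m/s

r₁ = 1737 + 40.31 = 1777.3 km = 1.7773×10⁶ m.
r₂ = 1737 + 1968 = 3705.0 km = 3.7050×10⁶ m.
Transfer ellipse a_t = (r₁ + r₂)/2 = 2.741×10⁶ m.
At r₁: circular v_c1 = √(μ/r₁) = 1661 m/s; transfer-perilune v_p = √[μ(2/r₁ − 1/a_t)] = 1931 m/s.
At r₂: circular v_c2 = √(μ/r₂) = 1150 m/s; transfer-apolune v_a = √[μ(2/r₂ − 1/a_t)] = 926.4 m/s.
Δv₂ = v_c2 − v_a = 224.1 m/s.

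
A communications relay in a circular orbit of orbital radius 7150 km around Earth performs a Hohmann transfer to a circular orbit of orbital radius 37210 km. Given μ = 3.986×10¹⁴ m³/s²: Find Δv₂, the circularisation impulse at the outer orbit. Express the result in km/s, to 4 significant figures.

r₁ = 7150 km = 7.150×10⁶ m.
r₂ = 37210 km = 3.721×10⁷ m.
Transfer ellipse a_t = (r₁ + r₂)/2 = 2.218×10⁷ m.
At r₁: circular v_c1 = √(μ/r₁) = 7466 m/s; transfer-perigee v_p = √[μ(2/r₁ − 1/a_t)] = 9671 m/s.
At r₂: circular v_c2 = √(μ/r₂) = 3273 m/s; transfer-apogee v_a = √[μ(2/r₂ − 1/a_t)] = 1858 m/s.
Δv₂ = v_c2 − v_a = 1415 m/s.
= 1.415 km/s.

Δv ≈ 1.415 km/s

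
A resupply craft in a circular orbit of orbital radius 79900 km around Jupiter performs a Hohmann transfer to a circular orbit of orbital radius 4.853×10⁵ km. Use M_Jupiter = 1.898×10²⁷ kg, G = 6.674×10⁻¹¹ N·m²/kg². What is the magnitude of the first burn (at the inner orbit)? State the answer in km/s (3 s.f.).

Δv ≈ 12.4 km/s

μ = GM = 6.674×10⁻¹¹ × 1.898×10²⁷ = 1.267×10¹⁷ m³/s².
r₁ = 79900 km = 7.990×10⁷ m.
r₂ = 4.853×10⁵ km = 4.853×10⁸ m.
Transfer ellipse a_t = (r₁ + r₂)/2 = 2.826×10⁸ m.
At r₁: circular v_c1 = √(μ/r₁) = 39820 m/s; transfer-perijove v_p = √[μ(2/r₁ − 1/a_t)] = 52180 m/s.
Δv₁ = v_p − v_c1 = 12360 m/s.
= 12.36 km/s.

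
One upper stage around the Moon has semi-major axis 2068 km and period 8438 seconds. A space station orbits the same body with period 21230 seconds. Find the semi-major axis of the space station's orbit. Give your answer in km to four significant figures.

a₂ ≈ 3826 km

Kepler's third law: a³ ∝ T², so a₂ = a₁ (T₂/T₁)^(2/3).
T₂/T₁ = 2.516, (T₂/T₁)^(2/3) = 1.850.
a₂ = 2068 × 1.850 = 3826 km.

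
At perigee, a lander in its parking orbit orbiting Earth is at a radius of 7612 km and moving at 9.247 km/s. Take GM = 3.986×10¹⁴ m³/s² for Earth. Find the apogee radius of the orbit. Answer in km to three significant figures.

r_p = 7.612×10⁶ m.
Specific energy ε = v²/2 − μ/r = -9.611×10⁶ J/kg, so a = −μ/(2ε) = 2.074×10⁷ m.
The apsides satisfy r_p + r_a = 2a, so the apogee radius is 2a − r_p = 3.386×10⁷ m = 33861 km.

apogee radius ≈ 33900 km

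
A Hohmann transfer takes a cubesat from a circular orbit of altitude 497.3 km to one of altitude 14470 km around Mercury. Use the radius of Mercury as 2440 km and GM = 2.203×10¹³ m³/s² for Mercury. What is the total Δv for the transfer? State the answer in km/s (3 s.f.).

r₁ = 2440 + 497.3 = 2937.3 km = 2.9373×10⁶ m.
r₂ = 2440 + 14470 = 16910 km = 1.6910×10⁷ m.
Transfer ellipse a_t = (r₁ + r₂)/2 = 9.924×10⁶ m.
At r₁: circular v_c1 = √(μ/r₁) = 2739 m/s; transfer-periherm v_p = √[μ(2/r₁ − 1/a_t)] = 3575 m/s.
Δv₁ = v_p − v_c1 = 836.3 m/s.
At r₂: circular v_c2 = √(μ/r₂) = 1141 m/s; transfer-apoherm v_a = √[μ(2/r₂ − 1/a_t)] = 621.0 m/s.
Δv₂ = v_c2 − v_a = 520.4 m/s.
Total Δv = Δv₁ + Δv₂ = 1357 m/s = 1.357 km/s.

Δv_total ≈ 1.36 km/s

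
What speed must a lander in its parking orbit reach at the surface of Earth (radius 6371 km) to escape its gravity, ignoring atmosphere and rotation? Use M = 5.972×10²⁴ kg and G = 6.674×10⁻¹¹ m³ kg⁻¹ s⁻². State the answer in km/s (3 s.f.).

μ = GM = 6.674×10⁻¹¹ × 5.972×10²⁴ = 3.986×10¹⁴ m³/s².
r = R = 6.371×10⁶ m.
Escape speed v_esc = √(2μ/r) = √(2 × 3.986×10¹⁴ / 6.371×10⁶) = √(1.251×10⁸) = 11190 m/s.
= 11.19 km/s.

v_esc ≈ 11.2 km/s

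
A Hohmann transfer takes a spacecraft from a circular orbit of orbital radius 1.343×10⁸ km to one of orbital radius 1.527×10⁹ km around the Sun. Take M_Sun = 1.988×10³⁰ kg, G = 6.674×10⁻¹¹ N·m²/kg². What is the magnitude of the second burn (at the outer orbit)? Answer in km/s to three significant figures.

μ = GM = 6.674×10⁻¹¹ × 1.988×10³⁰ = 1.327×10²⁰ m³/s².
r₁ = 1.343×10⁸ km = 1.343×10¹¹ m.
r₂ = 1.527×10⁹ km = 1.527×10¹² m.
Transfer ellipse a_t = (r₁ + r₂)/2 = 8.306×10¹¹ m.
At r₁: circular v_c1 = √(μ/r₁) = 31430 m/s; transfer-perihelion v_p = √[μ(2/r₁ − 1/a_t)] = 42620 m/s.
At r₂: circular v_c2 = √(μ/r₂) = 9321 m/s; transfer-aphelion v_a = √[μ(2/r₂ − 1/a_t)] = 3748 m/s.
Δv₂ = v_c2 − v_a = 5573 m/s.
= 5.573 km/s.

Δv ≈ 5.57 km/s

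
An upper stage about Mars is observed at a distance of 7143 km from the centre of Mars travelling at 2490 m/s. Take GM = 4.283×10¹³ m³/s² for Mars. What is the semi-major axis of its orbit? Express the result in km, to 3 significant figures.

a ≈ 7390 km

r = 7.143×10⁶ m.
Specific orbital energy ε = v²/2 − μ/r = (2490)²/2 − 4.283×10¹³/7.143×10⁶ = -2.896×10⁶ J/kg.
Since ε = −μ/(2a), a = −μ/(2ε) = 7.395×10⁶ m = 7394.6 km.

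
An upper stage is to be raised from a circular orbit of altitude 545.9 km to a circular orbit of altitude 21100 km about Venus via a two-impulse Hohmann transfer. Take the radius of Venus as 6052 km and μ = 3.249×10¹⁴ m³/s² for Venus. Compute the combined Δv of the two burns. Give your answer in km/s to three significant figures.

Δv_total ≈ 3.18 km/s

r₁ = 6052 + 545.9 = 6597.9 km = 6.5979×10⁶ m.
r₂ = 6052 + 21100 = 27152 km = 2.7152×10⁷ m.
Transfer ellipse a_t = (r₁ + r₂)/2 = 1.687×10⁷ m.
At r₁: circular v_c1 = √(μ/r₁) = 7017 m/s; transfer-periapsis v_p = √[μ(2/r₁ − 1/a_t)] = 8901 m/s.
Δv₁ = v_p − v_c1 = 1884 m/s.
At r₂: circular v_c2 = √(μ/r₂) = 3459 m/s; transfer-apoapsis v_a = √[μ(2/r₂ − 1/a_t)] = 2163 m/s.
Δv₂ = v_c2 − v_a = 1296 m/s.
Total Δv = Δv₁ + Δv₂ = 3180 m/s = 3.180 km/s.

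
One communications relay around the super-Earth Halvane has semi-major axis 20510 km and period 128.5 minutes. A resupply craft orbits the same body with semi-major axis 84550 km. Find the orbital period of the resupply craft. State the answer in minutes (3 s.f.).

Kepler's third law: T² ∝ a³, so T₂ = T₁ (a₂/a₁)^(3/2).
a₂/a₁ = 4.122, (a₂/a₁)^(3/2) = 8.370.
T₂ = 128.5 × 8.370 = 1076 minutes.

T₂ ≈ 1080 minutes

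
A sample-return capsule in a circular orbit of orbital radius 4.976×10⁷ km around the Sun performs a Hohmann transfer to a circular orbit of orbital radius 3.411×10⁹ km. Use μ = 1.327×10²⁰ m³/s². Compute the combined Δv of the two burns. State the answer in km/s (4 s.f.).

Δv_total ≈ 26.04 km/s

r₁ = 4.976×10⁷ km = 4.976×10¹⁰ m.
r₂ = 3.411×10⁹ km = 3.411×10¹² m.
Transfer ellipse a_t = (r₁ + r₂)/2 = 1.730×10¹² m.
At r₁: circular v_c1 = √(μ/r₁) = 51640 m/s; transfer-perihelion v_p = √[μ(2/r₁ − 1/a_t)] = 72500 m/s.
Δv₁ = v_p − v_c1 = 20860 m/s.
At r₂: circular v_c2 = √(μ/r₂) = 6237 m/s; transfer-aphelion v_a = √[μ(2/r₂ − 1/a_t)] = 1058 m/s.
Δv₂ = v_c2 − v_a = 5180 m/s.
Total Δv = Δv₁ + Δv₂ = 26040 m/s = 26.04 km/s.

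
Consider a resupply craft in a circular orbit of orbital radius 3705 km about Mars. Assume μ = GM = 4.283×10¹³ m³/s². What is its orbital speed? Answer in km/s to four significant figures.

v ≈ 3.400 km/s

r = 3705 km = 3.705×10⁶ m.
For a circular orbit v = √(μ/r) = √(4.283×10¹³ / 3.705×10⁶) = √(1.156×10⁷) = 3400 m/s.
That is 3.400 km/s.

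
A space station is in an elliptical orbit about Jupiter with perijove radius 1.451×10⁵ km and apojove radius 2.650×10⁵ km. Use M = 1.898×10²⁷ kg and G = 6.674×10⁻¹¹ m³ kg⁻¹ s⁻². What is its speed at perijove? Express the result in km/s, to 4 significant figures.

v ≈ 33.59 km/s

μ = GM = 6.674×10⁻¹¹ × 1.898×10²⁷ = 1.267×10¹⁷ m³/s².
Semi-major axis a = (r_p + r_a)/2 = 2.0505×10⁵ km = 2.050×10⁸ m.
Vis-viva: v² = μ(2/r − 1/a) = 1.267×10¹⁷ × (1.378×10⁻⁸ − 4.877×10⁻⁹) = 1.128×10⁹ m²/s².
v = 33590 m/s = 33.59 km/s.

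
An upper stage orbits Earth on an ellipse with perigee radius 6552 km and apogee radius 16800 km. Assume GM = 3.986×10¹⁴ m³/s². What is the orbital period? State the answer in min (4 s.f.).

T ≈ 209.3 min

Semi-major axis a = (r_p + r_a)/2 = (6552.0 + 16800)/2 = 11676 km = 1.168×10⁷ m.
By Kepler's third law T = 2π√(a³/μ) = 2π × 1.998×10³ = 1.256×10⁴ s.
= 209.3 min.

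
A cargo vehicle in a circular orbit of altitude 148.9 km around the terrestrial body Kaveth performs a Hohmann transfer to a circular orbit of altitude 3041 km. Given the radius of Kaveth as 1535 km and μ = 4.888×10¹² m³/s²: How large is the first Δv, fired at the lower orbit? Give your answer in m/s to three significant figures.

Δv ≈ 356 m/s

r₁ = 1535 + 148.9 = 1683.9 km = 1.6839×10⁶ m.
r₂ = 1535 + 3041 = 4576.0 km = 4.5760×10⁶ m.
Transfer ellipse a_t = (r₁ + r₂)/2 = 3.130×10⁶ m.
At r₁: circular v_c1 = √(μ/r₁) = 1704 m/s; transfer-periapsis v_p = √[μ(2/r₁ − 1/a_t)] = 2060 m/s.
Δv₁ = v_p − v_c1 = 356.3 m/s.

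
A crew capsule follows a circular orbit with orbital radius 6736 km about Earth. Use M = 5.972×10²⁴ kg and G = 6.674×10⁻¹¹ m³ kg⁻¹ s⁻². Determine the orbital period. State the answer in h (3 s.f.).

μ = GM = 6.674×10⁻¹¹ × 5.972×10²⁴ = 3.986×10¹⁴ m³/s².
r = 6736 km = 6.736×10⁶ m.
Kepler's third law: T = 2π√(r³/μ) = 2π√((6.736×10⁶)³ / 3.986×10¹⁴).
r³/μ = 7.668×10⁵ s², so T = 2π × 8.757×10² = 5.502×10³ s.
Converting: 5.502×10³ s ÷ 3600 = 1.528 h.

T ≈ 1.53 h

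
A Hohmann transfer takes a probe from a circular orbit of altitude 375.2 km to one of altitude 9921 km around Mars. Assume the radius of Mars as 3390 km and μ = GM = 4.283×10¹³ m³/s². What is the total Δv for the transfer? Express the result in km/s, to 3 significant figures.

Δv_total ≈ 1.44 km/s

r₁ = 3390 + 375.2 = 3765.2 km = 3.7652×10⁶ m.
r₂ = 3390 + 9921 = 13311 km = 1.3311×10⁷ m.
Transfer ellipse a_t = (r₁ + r₂)/2 = 8.538×10⁶ m.
At r₁: circular v_c1 = √(μ/r₁) = 3373 m/s; transfer-periapsis v_p = √[μ(2/r₁ − 1/a_t)] = 4211 m/s.
Δv₁ = v_p − v_c1 = 838.5 m/s.
At r₂: circular v_c2 = √(μ/r₂) = 1794 m/s; transfer-apoapsis v_a = √[μ(2/r₂ − 1/a_t)] = 1191 m/s.
Δv₂ = v_c2 − v_a = 602.6 m/s.
Total Δv = Δv₁ + Δv₂ = 1441 m/s = 1.441 km/s.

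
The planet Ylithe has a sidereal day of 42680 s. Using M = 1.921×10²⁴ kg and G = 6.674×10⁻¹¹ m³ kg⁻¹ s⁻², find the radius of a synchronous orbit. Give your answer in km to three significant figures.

μ = GM = 6.674×10⁻¹¹ × 1.921×10²⁴ = 1.282×10¹⁴ m³/s².
A synchronous orbit has period T, so by Kepler's third law a = (μT²/4π²)^(1/3).
μT²/4π² = 1.282×10¹⁴ × (4.268×10⁴)² / 39.48 = 5.916×10²¹ m³.
a = 1.809×10⁷ m = 18086 km.

r_sync ≈ 18100 km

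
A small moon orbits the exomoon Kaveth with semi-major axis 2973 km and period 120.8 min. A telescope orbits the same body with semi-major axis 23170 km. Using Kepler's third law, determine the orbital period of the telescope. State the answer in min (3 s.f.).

Kepler's third law: T² ∝ a³, so T₂ = T₁ (a₂/a₁)^(3/2).
a₂/a₁ = 7.793, (a₂/a₁)^(3/2) = 21.76.
T₂ = 120.8 × 21.76 = 2628 min.

T₂ ≈ 2630 min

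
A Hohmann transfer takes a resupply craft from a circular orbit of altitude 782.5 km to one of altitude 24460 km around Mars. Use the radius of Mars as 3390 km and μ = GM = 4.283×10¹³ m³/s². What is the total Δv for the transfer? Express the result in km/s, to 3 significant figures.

r₁ = 3390 + 782.5 = 4172.5 km = 4.1725×10⁶ m.
r₂ = 3390 + 24460 = 27850 km = 2.7850×10⁷ m.
Transfer ellipse a_t = (r₁ + r₂)/2 = 1.601×10⁷ m.
At r₁: circular v_c1 = √(μ/r₁) = 3204 m/s; transfer-periapsis v_p = √[μ(2/r₁ − 1/a_t)] = 4225 m/s.
Δv₁ = v_p − v_c1 = 1022 m/s.
At r₂: circular v_c2 = √(μ/r₂) = 1240 m/s; transfer-apoapsis v_a = √[μ(2/r₂ − 1/a_t)] = 633.1 m/s.
Δv₂ = v_c2 − v_a = 607.1 m/s.
Total Δv = Δv₁ + Δv₂ = 1629 m/s = 1.629 km/s.

Δv_total ≈ 1.63 km/s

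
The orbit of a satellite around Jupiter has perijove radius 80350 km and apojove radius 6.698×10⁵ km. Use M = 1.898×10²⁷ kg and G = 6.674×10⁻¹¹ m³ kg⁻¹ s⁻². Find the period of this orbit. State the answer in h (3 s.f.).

T ≈ 35.6 h

μ = GM = 6.674×10⁻¹¹ × 1.898×10²⁷ = 1.267×10¹⁷ m³/s².
Semi-major axis a = (r_p + r_a)/2 = (80350 + 6.6980×10⁵)/2 = 3.7508×10⁵ km = 3.751×10⁸ m.
By Kepler's third law T = 2π√(a³/μ) = 2π × 2.041×10⁴ = 1.282×10⁵ s.
= 35.62 h.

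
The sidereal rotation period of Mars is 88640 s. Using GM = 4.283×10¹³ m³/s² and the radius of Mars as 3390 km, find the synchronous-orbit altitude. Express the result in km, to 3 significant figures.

h_sync ≈ 17000 km

A synchronous orbit has period T, so by Kepler's third law a = (μT²/4π²)^(1/3).
μT²/4π² = 4.283×10¹³ × (8.864×10⁴)² / 39.48 = 8.524×10²¹ m³.
a = 2.043×10⁷ m = 20428 km.
Altitude h = a − R = 20428 − 3390 = 17038 km.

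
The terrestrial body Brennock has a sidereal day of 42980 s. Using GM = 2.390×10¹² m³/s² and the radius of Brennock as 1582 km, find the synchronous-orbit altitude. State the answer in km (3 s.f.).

h_sync ≈ 3240 km

A synchronous orbit has period T, so by Kepler's third law a = (μT²/4π²)^(1/3).
μT²/4π² = 2.390×10¹² × (4.298×10⁴)² / 39.48 = 1.118×10²⁰ m³.
a = 4.818×10⁶ m = 4817.9 km.
Altitude h = a − R = 4817.9 − 1582 = 3235.9 km.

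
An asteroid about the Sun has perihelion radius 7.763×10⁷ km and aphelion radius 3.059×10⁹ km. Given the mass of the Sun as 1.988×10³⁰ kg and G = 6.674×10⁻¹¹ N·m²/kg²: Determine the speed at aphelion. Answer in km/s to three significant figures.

μ = GM = 6.674×10⁻¹¹ × 1.988×10³⁰ = 1.327×10²⁰ m³/s².
Semi-major axis a = (r_p + r_a)/2 = 1.5683×10⁹ km = 1.568×10¹² m.
Vis-viva: v² = μ(2/r − 1/a) = 1.327×10²⁰ × (6.538×10⁻¹³ − 6.376×10⁻¹³) = 2.147×10⁶ m²/s².
v = 1465 m/s = 1.465 km/s.

v ≈ 1.47 km/s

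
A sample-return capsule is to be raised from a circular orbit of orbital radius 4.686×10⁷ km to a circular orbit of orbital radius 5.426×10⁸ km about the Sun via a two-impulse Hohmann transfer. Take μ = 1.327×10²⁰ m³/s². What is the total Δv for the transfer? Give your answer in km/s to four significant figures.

r₁ = 4.686×10⁷ km = 4.686×10¹⁰ m.
r₂ = 5.426×10⁸ km = 5.426×10¹¹ m.
Transfer ellipse a_t = (r₁ + r₂)/2 = 2.947×10¹¹ m.
At r₁: circular v_c1 = √(μ/r₁) = 53220 m/s; transfer-perihelion v_p = √[μ(2/r₁ − 1/a_t)] = 72200 m/s.
Δv₁ = v_p − v_c1 = 18990 m/s.
At r₂: circular v_c2 = √(μ/r₂) = 15640 m/s; transfer-aphelion v_a = √[μ(2/r₂ − 1/a_t)] = 6236 m/s.
Δv₂ = v_c2 − v_a = 9403 m/s.
Total Δv = Δv₁ + Δv₂ = 28390 m/s = 28.39 km/s.

Δv_total ≈ 28.39 km/s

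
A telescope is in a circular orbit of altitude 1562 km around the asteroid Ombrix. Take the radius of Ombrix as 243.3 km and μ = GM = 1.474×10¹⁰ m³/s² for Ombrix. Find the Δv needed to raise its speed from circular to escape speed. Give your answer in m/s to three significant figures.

r = 243.3 + 1562 = 1805.3 km = 1.8053×10⁶ m.
Circular speed v_c = √(μ/r) = 90.36 m/s.
Escape speed v_esc = √(2μ/r) = √2 × v_c = 127.8 m/s.
Δv = v_esc − v_c = 37.43 m/s.

Δv ≈ 37.4 m/s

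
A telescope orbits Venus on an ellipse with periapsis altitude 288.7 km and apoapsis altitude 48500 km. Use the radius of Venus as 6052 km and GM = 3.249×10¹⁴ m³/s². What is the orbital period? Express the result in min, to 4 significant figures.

T ≈ 976.0 min

r_p = 6052 + 288.7 = 6340.7 km = 6.3407×10⁶ m.
r_a = 6052 + 48500 = 54552 km = 5.4552×10⁷ m.
Semi-major axis a = (r_p + r_a)/2 = (6340.7 + 54552)/2 = 30446 km = 3.045×10⁷ m.
By Kepler's third law T = 2π√(a³/μ) = 2π × 9.320×10³ = 5.856×10⁴ s.
= 976.0 min.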